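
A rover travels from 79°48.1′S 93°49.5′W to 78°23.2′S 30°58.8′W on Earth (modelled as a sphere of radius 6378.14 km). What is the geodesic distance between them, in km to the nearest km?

With latitudes φ₁ = -79.802°, φ₂ = -78.387° and longitude difference Δλ = 62.845°:
cos c = sin φ₁ sin φ₂ + cos φ₁ cos φ₂ cos Δλ = (-0.9842)(-0.9795) + (0.1771)(0.2013)(0.4564) = 0.98032,
so c = arccos(0.98032) = 0.19872 rad.
Distance = R·c = 6378.14 × 0.1987 ≈ 1267 km.

1267 km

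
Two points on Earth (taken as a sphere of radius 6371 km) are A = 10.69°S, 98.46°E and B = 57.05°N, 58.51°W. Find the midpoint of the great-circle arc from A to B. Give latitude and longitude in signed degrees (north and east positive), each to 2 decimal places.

Central angle δ = 2.2751 rad. Interpolating on the sphere with fraction f = 0.5:
P = [sin((1−f)δ)·A + sin(fδ)·B] / sin δ = 1.1910·A + 1.1910·B in Cartesian coordinates,
giving P = (0.1662, 0.6052, 0.7785), i.e. latitude 51.13°, longitude 74.64°.

51.13°, 74.64°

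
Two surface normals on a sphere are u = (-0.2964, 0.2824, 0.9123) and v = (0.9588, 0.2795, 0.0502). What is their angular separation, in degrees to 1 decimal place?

99.2°

u·v = -0.1595; |u| = 0.9999, |v| = 1.0000.
cos θ = (u·v)/(|u||v|) = -0.1595, so θ = 99.2°.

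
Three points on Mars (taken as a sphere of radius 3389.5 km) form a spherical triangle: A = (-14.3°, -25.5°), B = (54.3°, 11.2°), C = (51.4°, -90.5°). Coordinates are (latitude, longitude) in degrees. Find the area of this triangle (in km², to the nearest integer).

Side lengths (central angles): a = 0.9754, b = 1.5083, c = 1.3152 rad; semiperimeter s = 1.8995.
By l'Huilier's theorem, tan(E/4) = √[tan(s/2) tan((s−a)/2) tan((s−b)/2) tan((s−c)/2)], giving spherical excess E = 0.8035 rad.
Area = E·R² = 0.8035 × (3389.5)² ≈ 9231548 km².

9231548 km²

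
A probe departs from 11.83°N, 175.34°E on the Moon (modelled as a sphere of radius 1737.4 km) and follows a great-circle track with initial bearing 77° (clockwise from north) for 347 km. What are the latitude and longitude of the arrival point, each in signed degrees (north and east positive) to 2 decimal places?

Angular distance δ = d/R = 347/1737.4 = 0.19972 rad; initial bearing θ = 1.3439 rad.
sin φ₂ = sin φ₁ cos δ + cos φ₁ sin δ cos θ = (0.2050)(0.9801) + (0.9788)(0.1984)(0.2250) = 0.2446, so φ₂ = 14.16°.
Δλ = atan2(sin θ sin δ cos φ₁, cos δ − sin φ₁ sin φ₂) = atan2(0.1892, 0.9300) = 11.500°.
λ₂ = 175.340° + 11.500° = 186.84° → -173.16° after wrapping to (−180°, 180°].

14.16°, -173.16°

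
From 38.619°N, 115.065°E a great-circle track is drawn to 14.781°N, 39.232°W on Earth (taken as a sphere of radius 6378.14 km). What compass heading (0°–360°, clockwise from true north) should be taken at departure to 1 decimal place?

330.6°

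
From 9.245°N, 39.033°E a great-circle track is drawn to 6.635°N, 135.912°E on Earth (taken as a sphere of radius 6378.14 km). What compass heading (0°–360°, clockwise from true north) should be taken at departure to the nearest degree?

With φ₁ = 0.1614, φ₂ = 0.1158, Δλ = 1.6909 rad, the forward-azimuth formula gives
θ = atan2( sin Δλ cos φ₂ , cos φ₁ sin φ₂ − sin φ₁ cos φ₂ cos Δλ ) = atan2(0.9862, 0.1332) = 82.31°.
So the initial bearing is 82°.

82°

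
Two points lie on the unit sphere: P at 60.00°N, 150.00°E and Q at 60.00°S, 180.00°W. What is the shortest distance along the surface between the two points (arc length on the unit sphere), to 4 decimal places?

Let φ₁ = 1.0472 rad, φ₂ = -1.0472 rad, and Δλ = 0.5236 rad.
cos c = sin φ₁ sin φ₂ + cos φ₁ cos φ₂ cos Δλ = (0.8660)(-0.8660) + (0.5000)(0.5000)(0.8660) = -0.53349,
so c = arccos(-0.53349) = 2.13352 rad.
On the unit sphere the arc length equals the central angle: 2.1335.

2.1335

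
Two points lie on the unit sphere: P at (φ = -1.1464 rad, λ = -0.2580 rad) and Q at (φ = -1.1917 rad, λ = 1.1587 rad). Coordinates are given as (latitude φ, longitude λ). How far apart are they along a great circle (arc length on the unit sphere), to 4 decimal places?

0.5156

In radians: φ₁ = -1.1464, φ₂ = -1.1917, Δλ = 81.171° = 1.4167 rad.
cos c = sin φ₁ sin φ₂ + cos φ₁ cos φ₂ cos Δλ = (-0.9113)(-0.9290) + (0.4118)(0.3701)(0.1535) = 0.86998,
so c = arccos(0.86998) = 0.51564 rad.
On the unit sphere the arc length equals the central angle: 0.5156.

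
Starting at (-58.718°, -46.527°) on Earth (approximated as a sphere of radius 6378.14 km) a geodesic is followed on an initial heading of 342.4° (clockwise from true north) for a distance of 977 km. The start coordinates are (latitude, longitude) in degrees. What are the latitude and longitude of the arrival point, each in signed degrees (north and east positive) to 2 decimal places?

Angular distance δ = d/R = 977/6378.14 = 0.15318 rad; initial bearing θ = 5.9760 rad.
sin φ₂ = sin φ₁ cos δ + cos φ₁ sin δ cos θ = (-0.8546)(0.9883) + (0.5193)(0.1526)(0.9532) = -0.7691, so φ₂ = -50.27°.
Δλ = atan2(sin θ sin δ cos φ₁, cos δ − sin φ₁ sin φ₂) = atan2(-0.0240, 0.3310) = -4.140°.
λ₂ = -46.527° − 4.140° = -50.67°.

-50.27°, -50.67°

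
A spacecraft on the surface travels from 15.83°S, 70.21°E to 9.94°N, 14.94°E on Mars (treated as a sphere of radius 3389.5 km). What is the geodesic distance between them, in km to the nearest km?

Let φ₁ = -0.2763 rad, φ₂ = 0.1735 rad, and Δλ = -0.9646 rad.
cos c = sin φ₁ sin φ₂ + cos φ₁ cos φ₂ cos Δλ = (-0.2728)(0.1726) + (0.9621)(0.9850)(0.5697) = 0.49279,
so c = arccos(0.49279) = 1.05550 rad.
Distance = R·c = 3389.5 × 1.0555 ≈ 3578 km.

3578 km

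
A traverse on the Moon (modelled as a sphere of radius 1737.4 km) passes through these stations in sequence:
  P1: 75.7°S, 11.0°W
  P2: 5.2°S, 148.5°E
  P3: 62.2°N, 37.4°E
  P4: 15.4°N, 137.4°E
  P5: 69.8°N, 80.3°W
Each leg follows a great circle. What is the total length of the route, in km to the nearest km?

11350 km

Leg P1→P2: central angle 1.7139 rad, distance 2977.7 km.
Leg P2→P3: central angle 1.8208 rad, distance 3163.4 km.
Leg P3→P4: central angle 1.4133 rad, distance 2455.5 km.
Leg P4→P5: central angle 1.5850 rad, distance 2753.7 km.
Total: 2977.7 + 3163.4 + 2455.5 + 2753.7 ≈ 11350 km.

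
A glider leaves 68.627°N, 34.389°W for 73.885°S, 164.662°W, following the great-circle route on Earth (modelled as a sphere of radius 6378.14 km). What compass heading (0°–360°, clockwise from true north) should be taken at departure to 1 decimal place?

229.2°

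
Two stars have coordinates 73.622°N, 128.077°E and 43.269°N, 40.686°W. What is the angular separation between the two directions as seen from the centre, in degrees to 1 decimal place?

Let φ₁ = 1.2849 rad, φ₂ = 0.7552 rad, and Δλ = -2.9455 rad.
Haversine: a = sin²(Δφ/2) + cos φ₁ cos φ₂ sin²(Δλ/2) = 0.0685 + (0.2820)(0.7281)(0.9904) = 0.27188.
Central angle c = 2·arcsin(√a) = 1.09704 rad.
So the angular separation is 62.9°.

62.9°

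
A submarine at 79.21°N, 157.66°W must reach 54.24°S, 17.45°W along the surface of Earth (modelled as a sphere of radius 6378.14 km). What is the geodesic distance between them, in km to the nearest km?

In radians: φ₁ = 1.3825, φ₂ = -0.9467, Δλ = 140.210° = 2.4471 rad.
cos c = sin φ₁ sin φ₂ + cos φ₁ cos φ₂ cos Δλ = (0.9823)(-0.8115) + (0.1872)(0.5844)(-0.7684) = -0.88119,
so c = arccos(-0.88119) = 2.64917 rad.
Distance = R·c = 6378.14 × 2.6492 ≈ 16897 km.

16897 km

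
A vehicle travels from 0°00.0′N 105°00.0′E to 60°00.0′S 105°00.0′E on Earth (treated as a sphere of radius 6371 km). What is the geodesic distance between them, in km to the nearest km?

6672 km

Let φ₁ = 0.0000 rad, φ₂ = -1.0472 rad, and Δλ = 0.0000 rad.
cos c = sin φ₁ sin φ₂ + cos φ₁ cos φ₂ cos Δλ = (0.0000)(-0.8660) + (1.0000)(0.5000)(1.0000) = 0.50000,
so c = arccos(0.50000) = 1.04720 rad.
Distance = R·c = 6371 × 1.0472 ≈ 6672 km.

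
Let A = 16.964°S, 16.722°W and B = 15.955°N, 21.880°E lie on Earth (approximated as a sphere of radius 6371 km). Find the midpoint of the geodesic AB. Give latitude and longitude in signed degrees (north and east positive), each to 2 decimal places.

-0.53°, 2.63°

Central angle δ = 0.8783 rad. Interpolating on the sphere with fraction f = 0.5:
P = [sin((1−f)δ)·A + sin(fδ)·B] / sin δ = 0.5524·A + 0.5524·B in Cartesian coordinates,
giving P = (0.9989, 0.0459, -0.0093), i.e. latitude -0.53°, longitude 2.63°.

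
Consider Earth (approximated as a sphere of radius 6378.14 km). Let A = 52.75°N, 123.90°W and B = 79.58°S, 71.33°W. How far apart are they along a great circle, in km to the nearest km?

15112 km

In radians: φ₁ = 0.9207, φ₂ = -1.3889, Δλ = 52.570° = 0.9175 rad.
Haversine: a = sin²(Δφ/2) + cos φ₁ cos φ₂ sin²(Δλ/2) = 0.8367 + (0.6053)(0.1809)(0.1961) = 0.85817.
Central angle c = 2·arcsin(√a) = 2.36933 rad.
Distance = R·c = 6378.14 × 2.3693 ≈ 15112 km.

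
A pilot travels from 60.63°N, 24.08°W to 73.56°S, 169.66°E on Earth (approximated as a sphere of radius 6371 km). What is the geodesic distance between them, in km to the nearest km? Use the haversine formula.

18468 km

With latitudes φ₁ = 60.630°, φ₂ = -73.560° and longitude difference Δλ = -166.260°:
Haversine: a = sin²(Δφ/2) + cos φ₁ cos φ₂ sin²(Δλ/2) = 0.8485 + (0.4904)(0.2830)(0.9857) = 0.98534.
Central angle c = 2·arcsin(√a) = 2.89881 rad.
Distance = R·c = 6371 × 2.8988 ≈ 18468 km.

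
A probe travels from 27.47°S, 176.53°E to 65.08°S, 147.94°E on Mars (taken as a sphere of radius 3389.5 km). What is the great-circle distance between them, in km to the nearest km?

Let φ₁ = -0.4794 rad, φ₂ = -1.1359 rad, and Δλ = -0.4990 rad.
cos c = sin φ₁ sin φ₂ + cos φ₁ cos φ₂ cos Δλ = (-0.4613)(-0.9069) + (0.8873)(0.4214)(0.8781) = 0.74660,
so c = arccos(0.74660) = 0.72786 rad.
Distance = R·c = 3389.5 × 0.7279 ≈ 2467 km.

2467 km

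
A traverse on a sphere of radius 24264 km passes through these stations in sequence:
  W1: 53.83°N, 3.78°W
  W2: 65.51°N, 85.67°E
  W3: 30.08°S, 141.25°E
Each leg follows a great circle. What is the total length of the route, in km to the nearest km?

Leg W1→W2: central angle 0.7422 rad, distance 18008.5 km.
Leg W2→W3: central angle 1.8269 rad, distance 44329.0 km.
Total: 18008.5 + 44329.0 ≈ 62337 km.

62337 km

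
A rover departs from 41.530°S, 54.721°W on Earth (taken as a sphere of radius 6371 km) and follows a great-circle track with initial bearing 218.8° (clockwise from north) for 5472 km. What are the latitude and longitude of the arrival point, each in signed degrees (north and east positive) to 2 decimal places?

Angular distance δ = d/R = 5472/6371 = 0.85889 rad; initial bearing θ = 3.8188 rad.
sin φ₂ = sin φ₁ cos δ + cos φ₁ sin δ cos θ = (-0.6630)(0.6533) + (0.7486)(0.7571)(-0.7793) = -0.8748, so φ₂ = -61.03°.
Δλ = atan2(sin θ sin δ cos φ₁, cos δ − sin φ₁ sin φ₂) = atan2(-0.3552, 0.0732) = -78.347°.
λ₂ = -54.721° − 78.347° = -133.07°.

-61.03°, -133.07°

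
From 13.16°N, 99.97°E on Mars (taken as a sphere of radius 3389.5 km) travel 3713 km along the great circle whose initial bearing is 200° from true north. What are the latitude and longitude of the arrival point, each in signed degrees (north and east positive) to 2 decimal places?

-45.18°, 74.41°

Angular distance δ = d/R = 3713/3389.5 = 1.09544 rad; initial bearing θ = 3.4907 rad.
sin φ₂ = sin φ₁ cos δ + cos φ₁ sin δ cos θ = (0.2277)(0.4577) + (0.9737)(0.8891)(-0.9397) = -0.7094, so φ₂ = -45.18°.
Δλ = atan2(sin θ sin δ cos φ₁, cos δ − sin φ₁ sin φ₂) = atan2(-0.2961, 0.6192) = -25.560°.
λ₂ = 99.970° − 25.560° = 74.41°.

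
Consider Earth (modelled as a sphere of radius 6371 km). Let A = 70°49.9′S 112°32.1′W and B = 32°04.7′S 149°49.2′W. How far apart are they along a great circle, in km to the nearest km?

Let φ₁ = -1.2362 rad, φ₂ = -0.5599 rad, and Δλ = -0.6507 rad.
cos c = sin φ₁ sin φ₂ + cos φ₁ cos φ₂ cos Δλ = (-0.9446)(-0.5311) + (0.3283)(0.8473)(0.7956) = 0.72299,
so c = arccos(0.72299) = 0.76268 rad.
Distance = R·c = 6371 × 0.7627 ≈ 4859 km.

4859 km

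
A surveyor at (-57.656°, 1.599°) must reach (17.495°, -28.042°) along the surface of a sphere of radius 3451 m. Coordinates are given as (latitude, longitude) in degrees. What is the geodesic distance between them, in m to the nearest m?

4763 m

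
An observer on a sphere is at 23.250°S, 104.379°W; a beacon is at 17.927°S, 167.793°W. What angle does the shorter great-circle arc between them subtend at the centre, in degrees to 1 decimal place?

In radians: φ₁ = -0.4058, φ₂ = -0.3129, Δλ = -63.414° = -1.1068 rad.
Haversine: a = sin²(Δφ/2) + cos φ₁ cos φ₂ sin²(Δλ/2) = 0.0022 + (0.9188)(0.9514)(0.2762) = 0.24363.
Central angle c = 2·arcsin(√a) = 1.03243 rad.
So the angular separation is 59.2°.

59.2°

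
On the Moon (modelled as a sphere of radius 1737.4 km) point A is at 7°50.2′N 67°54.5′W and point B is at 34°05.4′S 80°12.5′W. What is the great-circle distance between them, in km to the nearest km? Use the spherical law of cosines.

1320 km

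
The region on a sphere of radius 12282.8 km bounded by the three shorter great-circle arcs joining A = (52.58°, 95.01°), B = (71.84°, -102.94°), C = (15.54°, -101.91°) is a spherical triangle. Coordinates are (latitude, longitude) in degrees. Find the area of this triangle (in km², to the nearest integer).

Side lengths (central angles): a = 0.9827, b = 1.9255, c = 0.9588 rad; semiperimeter s = 1.9335.
By l'Huilier's theorem, tan(E/4) = √[tan(s/2) tan((s−a)/2) tan((s−b)/2) tan((s−c)/2)], giving spherical excess E = 0.1590 rad.
Area = E·R² = 0.1590 × (12282.8)² ≈ 23989408 km².

23989408 km²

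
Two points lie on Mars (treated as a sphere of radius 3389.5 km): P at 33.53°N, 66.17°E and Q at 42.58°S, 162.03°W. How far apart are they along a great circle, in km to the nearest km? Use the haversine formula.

In radians: φ₁ = 0.5852, φ₂ = -0.7432, Δλ = 131.800° = 2.3003 rad.
Haversine: a = sin²(Δφ/2) + cos φ₁ cos φ₂ sin²(Δλ/2) = 0.3800 + (0.8336)(0.7363)(0.8333) = 0.89143.
Central angle c = 2·arcsin(√a) = 2.47006 rad.
Distance = R·c = 3389.5 × 2.4701 ≈ 8372 km.

8372 km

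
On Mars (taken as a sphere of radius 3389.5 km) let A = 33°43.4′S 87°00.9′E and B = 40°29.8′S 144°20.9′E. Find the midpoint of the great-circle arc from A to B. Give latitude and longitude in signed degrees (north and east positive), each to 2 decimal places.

-40.76°, 114.28°

Central angle δ = 0.7927 rad. Interpolating on the sphere with fraction f = 0.5:
P = [sin((1−f)δ)·A + sin(fδ)·B] / sin δ = 0.5420·A + 0.5420·B in Cartesian coordinates,
giving P = (-0.3114, 0.6904, -0.6529), i.e. latitude -40.76°, longitude 114.28°.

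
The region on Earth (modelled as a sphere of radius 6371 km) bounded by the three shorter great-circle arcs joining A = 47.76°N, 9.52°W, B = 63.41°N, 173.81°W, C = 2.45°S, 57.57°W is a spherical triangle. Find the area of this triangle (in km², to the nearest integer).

36385044 km²

Side lengths (central angles): a = 1.8090, b = 1.1403, c = 1.1892 rad; semiperimeter s = 2.0693.
By l'Huilier's theorem, tan(E/4) = √[tan(s/2) tan((s−a)/2) tan((s−b)/2) tan((s−c)/2)], giving spherical excess E = 0.8964 rad.
Area = E·R² = 0.8964 × (6371)² ≈ 36385044 km².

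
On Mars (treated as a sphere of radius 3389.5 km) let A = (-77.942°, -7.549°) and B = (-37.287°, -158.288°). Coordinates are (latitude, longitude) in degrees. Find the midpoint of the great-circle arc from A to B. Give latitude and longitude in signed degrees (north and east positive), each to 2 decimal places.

-68.56°, -148.84°

The central angle between A and B is δ = 1.1069 rad.
With f = 0.5, the slerp weights are sin((1−f)δ)/sin δ = 0.5877 and sin(fδ)/sin δ = 0.5877.
Weighted sum of the unit vectors: (0.5877)·(0.2071,-0.0274,-0.9779) + (0.5877)·(-0.7392,-0.2943,-0.6058) = (-0.3127, -0.1891, -0.9308).
Converting back: φ = atan2(z, √(x²+y²)) = -68.56°, λ = atan2(y, x) = -148.84°.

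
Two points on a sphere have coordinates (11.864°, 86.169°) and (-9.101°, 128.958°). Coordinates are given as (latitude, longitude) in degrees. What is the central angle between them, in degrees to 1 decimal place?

47.4°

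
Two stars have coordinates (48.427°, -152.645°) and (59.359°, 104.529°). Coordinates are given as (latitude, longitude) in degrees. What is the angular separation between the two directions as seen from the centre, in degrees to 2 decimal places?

55.35°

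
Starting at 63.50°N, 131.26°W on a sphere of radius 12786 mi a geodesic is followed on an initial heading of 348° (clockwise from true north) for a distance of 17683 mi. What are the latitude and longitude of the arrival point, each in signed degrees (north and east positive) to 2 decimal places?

Angular distance δ = d/R = 17683/12786 = 1.38300 rad; initial bearing θ = 6.0737 rad.
sin φ₂ = sin φ₁ cos δ + cos φ₁ sin δ cos θ = (0.8949)(0.1867) + (0.4462)(0.9824)(0.9781) = 0.5959, so φ₂ = 36.57°.
Δλ = atan2(sin θ sin δ cos φ₁, cos δ − sin φ₁ sin φ₂) = atan2(-0.0911, -0.3466) = -165.266°.
λ₂ = -131.260° − 165.266° = -296.53° → 63.47° after wrapping to (−180°, 180°].

36.57°, 63.47°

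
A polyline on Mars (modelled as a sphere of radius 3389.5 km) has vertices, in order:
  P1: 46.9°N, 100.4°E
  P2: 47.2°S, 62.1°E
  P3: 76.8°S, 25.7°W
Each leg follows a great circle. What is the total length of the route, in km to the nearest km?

8506 km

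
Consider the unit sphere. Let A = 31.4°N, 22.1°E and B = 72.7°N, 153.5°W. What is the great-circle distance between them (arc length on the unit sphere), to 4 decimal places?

In radians: φ₁ = 0.5480, φ₂ = 1.2689, Δλ = -175.600° = -3.0648 rad.
Haversine: a = sin²(Δφ/2) + cos φ₁ cos φ₂ sin²(Δλ/2) = 0.1244 + (0.8536)(0.2974)(0.9985) = 0.37782.
Central angle c = 2·arcsin(√a) = 1.32393 rad.
On the unit sphere the arc length equals the central angle: 1.3239.

1.3239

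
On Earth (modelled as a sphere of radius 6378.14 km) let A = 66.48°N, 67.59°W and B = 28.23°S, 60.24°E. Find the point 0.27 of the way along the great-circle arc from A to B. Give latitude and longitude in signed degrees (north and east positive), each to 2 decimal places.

57.33°, 10.37°

Central angle δ = 2.2775 rad. Interpolating on the sphere with fraction f = 0.27:
P = [sin((1−f)δ)·A + sin(fδ)·B] / sin δ = 1.3094·A + 0.7586·B in Cartesian coordinates,
giving P = (0.5310, 0.0971, 0.8418), i.e. latitude 57.33°, longitude 10.37°.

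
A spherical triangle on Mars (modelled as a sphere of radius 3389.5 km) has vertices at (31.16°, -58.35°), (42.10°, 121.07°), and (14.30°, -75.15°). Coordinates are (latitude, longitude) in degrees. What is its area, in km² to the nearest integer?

5413367 km²

Side lengths (central angles): a = 2.1232, b = 0.3985, c = 1.8629 rad; semiperimeter s = 2.1924.
By l'Huilier's theorem, tan(E/4) = √[tan(s/2) tan((s−a)/2) tan((s−b)/2) tan((s−c)/2)], giving spherical excess E = 0.4712 rad.
Area = E·R² = 0.4712 × (3389.5)² ≈ 5413367 km².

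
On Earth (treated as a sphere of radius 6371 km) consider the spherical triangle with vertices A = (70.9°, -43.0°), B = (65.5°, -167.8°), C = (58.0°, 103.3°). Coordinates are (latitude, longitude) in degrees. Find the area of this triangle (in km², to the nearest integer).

9789895 km²

Side lengths (central angles): a = 0.6826, b = 0.8538, c = 0.6722 rad; semiperimeter s = 1.1044.
By l'Huilier's theorem, tan(E/4) = √[tan(s/2) tan((s−a)/2) tan((s−b)/2) tan((s−c)/2)], giving spherical excess E = 0.2412 rad.
Area = E·R² = 0.2412 × (6371)² ≈ 9789895 km².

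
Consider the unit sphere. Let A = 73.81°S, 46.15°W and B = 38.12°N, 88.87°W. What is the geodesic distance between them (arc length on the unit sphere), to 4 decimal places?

2.0171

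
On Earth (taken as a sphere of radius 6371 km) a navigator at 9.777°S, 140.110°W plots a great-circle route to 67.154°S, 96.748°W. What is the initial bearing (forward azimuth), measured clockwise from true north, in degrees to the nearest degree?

Δλ = 43.362° = 0.7568 rad.
y = sin Δλ · cos φ₂ = (0.6866)(0.3883) = 0.2666
x = cos φ₁ sin φ₂ − sin φ₁ cos φ₂ cos Δλ = (0.9855)(-0.9216) − (-0.1698)(0.3883)(0.7270) = -0.8602
θ = atan2(y, x) = 162.78°, so the bearing is 163°.

163°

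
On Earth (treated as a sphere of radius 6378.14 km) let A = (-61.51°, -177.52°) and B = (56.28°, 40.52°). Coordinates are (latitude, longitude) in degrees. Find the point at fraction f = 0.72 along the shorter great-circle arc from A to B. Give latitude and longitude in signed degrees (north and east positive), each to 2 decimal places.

22.94°, 81.59°

The central angle between A and B is δ = 2.7922 rad.
With f = 0.72, the slerp weights are sin((1−f)δ)/sin δ = 2.0583 and sin(fδ)/sin δ = 2.6436.
Weighted sum of the unit vectors: (2.0583)·(-0.4766,-0.0206,-0.8789) + (2.6436)·(0.4220,0.3607,0.8318) = (0.1347, 0.9110, 0.3898).
Converting back: φ = atan2(z, √(x²+y²)) = 22.94°, λ = atan2(y, x) = 81.59°.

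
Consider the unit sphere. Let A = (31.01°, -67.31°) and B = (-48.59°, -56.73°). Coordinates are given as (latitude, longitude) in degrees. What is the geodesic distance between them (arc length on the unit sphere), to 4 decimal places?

Let φ₁ = 0.5412 rad, φ₂ = -0.8481 rad, and Δλ = 0.1847 rad.
cos c = sin φ₁ sin φ₂ + cos φ₁ cos φ₂ cos Δλ = (0.5152)(-0.7500) + (0.8571)(0.6614)(0.9830) = 0.17088,
so c = arccos(0.17088) = 1.39907 rad.
On the unit sphere the arc length equals the central angle: 1.3991.

1.3991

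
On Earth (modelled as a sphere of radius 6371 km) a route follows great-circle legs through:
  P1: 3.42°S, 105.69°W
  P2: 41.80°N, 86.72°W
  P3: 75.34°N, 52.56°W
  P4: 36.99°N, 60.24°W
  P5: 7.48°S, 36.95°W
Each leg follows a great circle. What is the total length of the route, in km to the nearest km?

19261 km

Leg P1→P2: central angle 0.8447 rad, distance 5381.5 km.
Leg P2→P3: central angle 0.6419 rad, distance 4089.6 km.
Leg P3→P4: central angle 0.6723 rad, distance 4282.9 km.
Leg P4→P5: central angle 0.8644 rad, distance 5507.2 km.
Total: 5381.5 + 4089.6 + 4282.9 + 5507.2 ≈ 19261 km.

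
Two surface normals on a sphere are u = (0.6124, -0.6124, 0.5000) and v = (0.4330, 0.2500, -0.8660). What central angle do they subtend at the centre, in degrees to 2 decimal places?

108.72°

u·v = -0.3209; |u| = 1.0000, |v| = 1.0000.
cos θ = (u·v)/(|u||v|) = -0.3209, so θ = 108.72°.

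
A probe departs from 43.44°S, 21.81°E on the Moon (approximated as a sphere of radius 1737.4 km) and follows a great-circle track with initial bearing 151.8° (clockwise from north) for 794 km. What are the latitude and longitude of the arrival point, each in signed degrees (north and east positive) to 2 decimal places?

-64.08°, 50.30°

Angular distance δ = d/R = 794/1737.4 = 0.45700 rad; initial bearing θ = 2.6494 rad.
sin φ₂ = sin φ₁ cos δ + cos φ₁ sin δ cos θ = (-0.6876)(0.8974) + (0.7261)(0.4413)(-0.8813) = -0.8994, so φ₂ = -64.08°.
Δλ = atan2(sin θ sin δ cos φ₁, cos δ − sin φ₁ sin φ₂) = atan2(0.1514, 0.2790) = 28.491°.
λ₂ = 21.810° + 28.491° = 50.30°.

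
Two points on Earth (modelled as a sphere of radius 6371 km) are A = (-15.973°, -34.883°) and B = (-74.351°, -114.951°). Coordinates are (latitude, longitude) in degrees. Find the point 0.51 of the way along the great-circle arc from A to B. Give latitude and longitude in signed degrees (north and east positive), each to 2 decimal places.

-50.56°, -50.12°

The central angle between A and B is δ = 1.2559 rad.
With f = 0.51, the slerp weights are sin((1−f)δ)/sin δ = 0.6071 and sin(fδ)/sin δ = 0.6285.
Weighted sum of the unit vectors: (0.6071)·(0.7887,-0.5498,-0.2752) + (0.6285)·(-0.1138,-0.2446,-0.9629) = (0.4073, -0.4875, -0.7723).
Converting back: φ = atan2(z, √(x²+y²)) = -50.56°, λ = atan2(y, x) = -50.12°.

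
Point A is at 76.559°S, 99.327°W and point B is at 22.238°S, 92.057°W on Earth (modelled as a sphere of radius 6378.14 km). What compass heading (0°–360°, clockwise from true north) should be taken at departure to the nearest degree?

Δλ = 7.270° = 0.1269 rad.
y = sin Δλ · cos φ₂ = (0.1265)(0.9256) = 0.1171
x = cos φ₁ sin φ₂ − sin φ₁ cos φ₂ cos Δλ = (0.2324)(-0.3785) − (-0.9726)(0.9256)(0.9920) = 0.8051
θ = atan2(y, x) = 8.28°, so the bearing is 8°.

8°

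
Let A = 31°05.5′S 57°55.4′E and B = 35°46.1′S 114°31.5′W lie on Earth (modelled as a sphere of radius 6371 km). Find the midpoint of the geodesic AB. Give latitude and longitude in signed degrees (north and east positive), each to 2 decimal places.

Central angle δ = 1.9681 rad. Interpolating on the sphere with fraction f = 0.5:
P = [sin((1−f)δ)·A + sin(fδ)·B] / sin δ = 0.9031·A + 0.9031·B in Cartesian coordinates,
giving P = (0.1065, -0.0114, -0.9942), i.e. latitude -83.85°, longitude -6.08°.

-83.85°, -6.08°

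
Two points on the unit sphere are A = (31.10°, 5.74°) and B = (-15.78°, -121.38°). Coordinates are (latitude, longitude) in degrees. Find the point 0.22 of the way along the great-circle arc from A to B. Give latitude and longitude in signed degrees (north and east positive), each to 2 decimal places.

29.31°, -27.31°

The central angle between A and B is δ = 2.2624 rad.
With f = 0.22, the slerp weights are sin((1−f)δ)/sin δ = 1.2740 and sin(fδ)/sin δ = 0.6198.
Weighted sum of the unit vectors: (1.2740)·(0.8520,0.0856,0.5165) + (0.6198)·(-0.5011,-0.8216,-0.2719) = (0.7748, -0.4001, 0.4895).
Converting back: φ = atan2(z, √(x²+y²)) = 29.31°, λ = atan2(y, x) = -27.31°.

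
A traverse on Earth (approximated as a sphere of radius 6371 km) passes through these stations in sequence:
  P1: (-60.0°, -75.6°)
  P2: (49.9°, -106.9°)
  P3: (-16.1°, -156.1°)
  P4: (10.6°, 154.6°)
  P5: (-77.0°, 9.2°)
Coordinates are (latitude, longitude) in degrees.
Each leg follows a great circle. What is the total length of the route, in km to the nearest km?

Leg P1→P2: central angle 1.9684 rad, distance 12541.0 km.
Leg P2→P3: central angle 1.3773 rad, distance 8775.0 km.
Leg P3→P4: central angle 0.9706 rad, distance 6183.6 km.
Leg P4→P5: central angle 1.9404 rad, distance 12362.3 km.
Total: 12541.0 + 8775.0 + 6183.6 + 12362.3 ≈ 39862 km.

39862 km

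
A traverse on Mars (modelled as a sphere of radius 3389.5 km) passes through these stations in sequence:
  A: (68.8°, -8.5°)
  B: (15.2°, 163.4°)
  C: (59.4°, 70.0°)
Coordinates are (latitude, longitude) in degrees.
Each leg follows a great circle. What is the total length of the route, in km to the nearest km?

Leg A→B: central angle 1.6720 rad, distance 5667.3 km.
Leg B→C: central angle 1.3730 rad, distance 4653.7 km.
Total: 5667.3 + 4653.7 ≈ 10321 km.

10321 km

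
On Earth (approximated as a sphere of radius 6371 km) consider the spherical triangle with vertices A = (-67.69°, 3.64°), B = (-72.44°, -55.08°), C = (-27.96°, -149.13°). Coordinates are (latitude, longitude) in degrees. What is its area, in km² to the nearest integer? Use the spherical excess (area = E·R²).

Side lengths (central angles): a = 1.1283, b = 1.4348, c = 0.3437 rad; semiperimeter s = 1.4534.
By l'Huilier's theorem, tan(E/4) = √[tan(s/2) tan((s−a)/2) tan((s−b)/2) tan((s−c)/2)], giving spherical excess E = 0.1161 rad.
Area = E·R² = 0.1161 × (6371)² ≈ 4710724 km².

4710724 km²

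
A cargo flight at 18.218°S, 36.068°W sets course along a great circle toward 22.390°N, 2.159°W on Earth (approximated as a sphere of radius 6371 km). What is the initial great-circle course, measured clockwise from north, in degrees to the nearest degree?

41°

Δλ = 33.909° = 0.5918 rad.
y = sin Δλ · cos φ₂ = (0.5579)(0.9246) = 0.5158
x = cos φ₁ sin φ₂ − sin φ₁ cos φ₂ cos Δλ = (0.9499)(0.3809) − (-0.3126)(0.9246)(0.8299) = 0.6017
θ = atan2(y, x) = 40.60°, so the bearing is 41°.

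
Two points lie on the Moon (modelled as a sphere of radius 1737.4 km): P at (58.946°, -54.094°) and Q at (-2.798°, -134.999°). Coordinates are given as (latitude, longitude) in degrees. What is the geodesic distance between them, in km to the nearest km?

2660 km

In radians: φ₁ = 1.0288, φ₂ = -0.0488, Δλ = -80.905° = -1.4121 rad.
cos c = sin φ₁ sin φ₂ + cos φ₁ cos φ₂ cos Δλ = (0.8567)(-0.0488) + (0.5158)(0.9988)(0.1581) = 0.03962,
so c = arccos(0.03962) = 1.53116 rad.
Distance = R·c = 1737.4 × 1.5312 ≈ 2660 km.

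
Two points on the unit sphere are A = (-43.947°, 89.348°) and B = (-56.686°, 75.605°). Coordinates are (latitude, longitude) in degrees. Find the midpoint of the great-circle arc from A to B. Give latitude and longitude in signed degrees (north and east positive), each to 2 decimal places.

Central angle δ = 0.2689 rad. Interpolating on the sphere with fraction f = 0.5:
P = [sin((1−f)δ)·A + sin(fδ)·B] / sin δ = 0.5046·A + 0.5046·B in Cartesian coordinates,
giving P = (0.0730, 0.6317, -0.7718), i.e. latitude -50.52°, longitude 83.41°.

-50.52°, 83.41°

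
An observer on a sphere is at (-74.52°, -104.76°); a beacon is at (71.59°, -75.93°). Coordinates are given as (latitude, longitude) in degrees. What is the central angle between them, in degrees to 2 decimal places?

147.20°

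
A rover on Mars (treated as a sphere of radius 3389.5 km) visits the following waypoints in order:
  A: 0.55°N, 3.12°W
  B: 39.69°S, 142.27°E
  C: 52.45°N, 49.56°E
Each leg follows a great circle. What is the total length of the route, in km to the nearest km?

Leg A→B: central angle 2.2646 rad, distance 7675.7 km.
Leg B→C: central angle 2.1276 rad, distance 7211.6 km.
Total: 7675.7 + 7211.6 ≈ 14887 km.

14887 km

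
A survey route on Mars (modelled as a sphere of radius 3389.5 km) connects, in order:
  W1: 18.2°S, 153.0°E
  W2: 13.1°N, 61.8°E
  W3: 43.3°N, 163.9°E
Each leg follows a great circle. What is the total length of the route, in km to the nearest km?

10931 km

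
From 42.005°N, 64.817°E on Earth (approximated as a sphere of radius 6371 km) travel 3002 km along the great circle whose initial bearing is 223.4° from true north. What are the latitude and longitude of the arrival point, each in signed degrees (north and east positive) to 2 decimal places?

20.56°, 45.36°

Angular distance δ = d/R = 3002/6371 = 0.47120 rad; initial bearing θ = 3.8991 rad.
sin φ₂ = sin φ₁ cos δ + cos φ₁ sin δ cos θ = (0.6692)(0.8910) + (0.7431)(0.4540)(-0.7266) = 0.3512, so φ₂ = 20.56°.
Δλ = atan2(sin θ sin δ cos φ₁, cos δ − sin φ₁ sin φ₂) = atan2(-0.2318, 0.6560) = -19.458°.
λ₂ = 64.817° − 19.458° = 45.36°.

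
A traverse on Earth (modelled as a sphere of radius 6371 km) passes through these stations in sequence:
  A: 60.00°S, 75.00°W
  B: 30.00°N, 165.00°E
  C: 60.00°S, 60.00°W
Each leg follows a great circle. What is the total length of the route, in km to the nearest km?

Leg A→B: central angle 2.2777 rad, distance 14511.5 km.
Leg B→C: central angle 2.4027 rad, distance 15307.5 km.
Total: 14511.5 + 15307.5 ≈ 29819 km.

29819 km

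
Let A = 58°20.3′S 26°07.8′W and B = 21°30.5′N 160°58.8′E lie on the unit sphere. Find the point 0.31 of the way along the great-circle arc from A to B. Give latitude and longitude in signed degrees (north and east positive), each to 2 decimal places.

The central angle between A and B is δ = 2.4925 rad.
With f = 0.31, the slerp weights are sin((1−f)δ)/sin δ = 1.6361 and sin(fδ)/sin δ = 1.1549.
Weighted sum of the unit vectors: (1.6361)·(0.4713,-0.2312,-0.8512) + (1.1549)·(-0.8796,0.3032,0.3666) = (-0.2448, -0.0280, -0.9692).
Converting back: φ = atan2(z, √(x²+y²)) = -75.73°, λ = atan2(y, x) = -173.46°.

-75.73°, -173.46°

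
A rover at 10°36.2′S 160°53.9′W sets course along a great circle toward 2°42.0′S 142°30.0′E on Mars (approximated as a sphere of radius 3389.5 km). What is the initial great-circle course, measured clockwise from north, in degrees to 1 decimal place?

273.8°

Δλ = -56.602° = -0.9879 rad.
y = sin Δλ · cos φ₂ = (-0.8349)(0.9989) = -0.8339
x = cos φ₁ sin φ₂ − sin φ₁ cos φ₂ cos Δλ = (0.9829)(-0.0471) − (-0.1840)(0.9989)(0.5505) = 0.0549
θ = atan2(y, x) = -86.24°; adding 360° gives 273.8°.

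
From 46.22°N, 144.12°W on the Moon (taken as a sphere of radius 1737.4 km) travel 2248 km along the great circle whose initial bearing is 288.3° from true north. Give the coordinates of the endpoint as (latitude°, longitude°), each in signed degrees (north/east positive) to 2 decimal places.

23.98°, 124.07°

Angular distance δ = d/R = 2248/1737.4 = 1.29389 rad; initial bearing θ = 5.0318 rad.
sin φ₂ = sin φ₁ cos δ + cos φ₁ sin δ cos θ = (0.7220)(0.2734) + (0.6919)(0.9619)(0.3140) = 0.4064, so φ₂ = 23.98°.
Δλ = atan2(sin θ sin δ cos φ₁, cos δ − sin φ₁ sin φ₂) = atan2(-0.6319, -0.0200) = -91.813°.
λ₂ = -144.120° − 91.813° = -235.93° → 124.07° after wrapping to (−180°, 180°].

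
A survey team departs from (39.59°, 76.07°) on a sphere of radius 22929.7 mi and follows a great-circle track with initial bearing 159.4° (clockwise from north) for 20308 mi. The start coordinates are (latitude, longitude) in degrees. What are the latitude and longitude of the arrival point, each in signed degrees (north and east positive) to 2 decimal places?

-8.93°, 92.08°

Angular distance δ = d/R = 20308/22929.7 = 0.88566 rad; initial bearing θ = 2.7821 rad.
sin φ₂ = sin φ₁ cos δ + cos φ₁ sin δ cos θ = (0.6373)(0.6328) + (0.7706)(0.7743)(-0.9361) = -0.1553, so φ₂ = -8.93°.
Δλ = atan2(sin θ sin δ cos φ₁, cos δ − sin φ₁ sin φ₂) = atan2(0.2100, 0.7318) = 16.009°.
λ₂ = 76.070° + 16.009° = 92.08°.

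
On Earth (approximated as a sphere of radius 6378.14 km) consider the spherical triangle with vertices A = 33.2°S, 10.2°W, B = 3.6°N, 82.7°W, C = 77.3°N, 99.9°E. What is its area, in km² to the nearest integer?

84447384 km²

Side lengths (central angles): a = 1.7294, b = 2.2110, c = 1.3523 rad; semiperimeter s = 2.6464.
By l'Huilier's theorem, tan(E/4) = √[tan(s/2) tan((s−a)/2) tan((s−b)/2) tan((s−c)/2)], giving spherical excess E = 2.0759 rad.
Area = E·R² = 2.0759 × (6378.14)² ≈ 84447384 km².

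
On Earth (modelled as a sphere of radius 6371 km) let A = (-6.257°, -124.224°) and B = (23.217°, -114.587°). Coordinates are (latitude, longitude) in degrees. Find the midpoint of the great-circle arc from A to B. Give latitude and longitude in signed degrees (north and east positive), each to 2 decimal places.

8.51°, -119.59°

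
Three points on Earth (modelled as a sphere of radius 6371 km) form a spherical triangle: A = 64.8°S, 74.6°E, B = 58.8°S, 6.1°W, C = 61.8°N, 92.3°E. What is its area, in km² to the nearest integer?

57925021 km²

Side lengths (central angles): a = 2.4809, b = 2.2215, c = 0.6273 rad; semiperimeter s = 2.6649.
By l'Huilier's theorem, tan(E/4) = √[tan(s/2) tan((s−a)/2) tan((s−b)/2) tan((s−c)/2)], giving spherical excess E = 1.4271 rad.
Area = E·R² = 1.4271 × (6371)² ≈ 57925021 km².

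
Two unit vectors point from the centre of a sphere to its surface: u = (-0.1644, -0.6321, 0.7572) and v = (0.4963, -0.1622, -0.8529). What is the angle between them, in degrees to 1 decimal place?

128.7°

u·v = -0.6249; |u| = 1.0000, |v| = 1.0000.
cos θ = (u·v)/(|u||v|) = -0.6249, so θ = 128.7°.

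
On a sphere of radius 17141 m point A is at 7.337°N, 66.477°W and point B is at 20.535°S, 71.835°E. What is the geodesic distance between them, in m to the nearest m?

41164 m

In radians: φ₁ = 0.1281, φ₂ = -0.3584, Δλ = 138.312° = 2.4140 rad.
cos c = sin φ₁ sin φ₂ + cos φ₁ cos φ₂ cos Δλ = (0.1277)(-0.3508) + (0.9918)(0.9365)(-0.7468) = -0.73840,
so c = arccos(-0.73840) = 2.40149 rad.
Distance = R·c = 17141 × 2.4015 ≈ 41164 m.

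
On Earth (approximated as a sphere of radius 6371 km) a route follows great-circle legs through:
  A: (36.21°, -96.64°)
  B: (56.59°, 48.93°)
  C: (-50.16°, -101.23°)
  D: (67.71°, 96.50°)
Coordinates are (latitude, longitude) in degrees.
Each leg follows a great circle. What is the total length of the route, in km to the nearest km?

Leg A→B: central angle 1.4438 rad, distance 9198.3 km.
Leg B→C: central angle 2.8144 rad, distance 17930.4 km.
Leg C→D: central angle 2.7991 rad, distance 17832.9 km.
Total: 9198.3 + 17930.4 + 17832.9 ≈ 44962 km.

44962 km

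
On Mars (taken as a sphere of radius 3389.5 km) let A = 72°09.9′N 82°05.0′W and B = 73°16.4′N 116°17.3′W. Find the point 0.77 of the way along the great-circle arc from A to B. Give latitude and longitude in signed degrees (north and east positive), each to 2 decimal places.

73.53°, -108.22°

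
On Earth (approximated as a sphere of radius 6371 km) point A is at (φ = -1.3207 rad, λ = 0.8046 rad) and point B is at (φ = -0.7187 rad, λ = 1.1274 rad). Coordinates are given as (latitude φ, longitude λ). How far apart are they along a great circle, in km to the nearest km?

Let φ₁ = -1.3207 rad, φ₂ = -0.7187 rad, and Δλ = 0.3228 rad.
cos c = sin φ₁ sin φ₂ + cos φ₁ cos φ₂ cos Δλ = (-0.9689)(-0.6584) + (0.2475)(0.7527)(0.9484) = 0.81458,
so c = arccos(0.81458) = 0.61879 rad.
Distance = R·c = 6371 × 0.6188 ≈ 3942 km.

3942 km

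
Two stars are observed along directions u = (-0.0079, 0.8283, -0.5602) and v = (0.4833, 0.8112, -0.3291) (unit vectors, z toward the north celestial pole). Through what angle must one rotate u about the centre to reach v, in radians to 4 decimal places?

0.5500 rad

u·v = 0.8525; |u| = 1.0000, |v| = 1.0000.
cos θ = (u·v)/(|u||v|) = 0.8525, so θ = 0.5500 rad.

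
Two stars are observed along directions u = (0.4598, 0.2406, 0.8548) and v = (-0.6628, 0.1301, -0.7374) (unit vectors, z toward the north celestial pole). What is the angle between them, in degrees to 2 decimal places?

u·v = -0.9038; |u| = 1.0000, |v| = 1.0000.
cos θ = (u·v)/(|u||v|) = -0.9038, so θ = 154.66°.

154.66°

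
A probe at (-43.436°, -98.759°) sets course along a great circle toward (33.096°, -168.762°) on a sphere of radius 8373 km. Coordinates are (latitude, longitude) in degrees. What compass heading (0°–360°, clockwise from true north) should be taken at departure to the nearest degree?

307°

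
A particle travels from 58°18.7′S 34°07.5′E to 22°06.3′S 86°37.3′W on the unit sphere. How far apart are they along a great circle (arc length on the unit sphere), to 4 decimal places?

With latitudes φ₁ = -58.312°, φ₂ = -22.105° and longitude difference Δλ = -120.747°:
cos c = sin φ₁ sin φ₂ + cos φ₁ cos φ₂ cos Δλ = (-0.8509)(-0.3763) + (0.5253)(0.9265)(-0.5112) = 0.07139,
so c = arccos(0.07139) = 1.49935 rad.
On the unit sphere the arc length equals the central angle: 1.4993.

1.4993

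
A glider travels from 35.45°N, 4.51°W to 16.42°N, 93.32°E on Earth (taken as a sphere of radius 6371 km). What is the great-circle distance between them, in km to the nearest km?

Let φ₁ = 0.6187 rad, φ₂ = 0.2866 rad, and Δλ = 1.7075 rad.
cos c = sin φ₁ sin φ₂ + cos φ₁ cos φ₂ cos Δλ = (0.5800)(0.2827) + (0.8146)(0.9592)(-0.1362) = 0.05750,
so c = arccos(0.05750) = 1.51327 rad.
Distance = R·c = 6371 × 1.5133 ≈ 9641 km.

9641 km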